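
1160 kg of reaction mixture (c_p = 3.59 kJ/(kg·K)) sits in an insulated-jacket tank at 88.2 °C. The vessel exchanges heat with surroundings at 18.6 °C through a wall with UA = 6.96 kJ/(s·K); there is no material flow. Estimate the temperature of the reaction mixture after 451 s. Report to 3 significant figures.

M c_p dT/dt = −UA(T − T_amb).
dT/dt = (T_ss − T)/τ with T_ss = T_amb = 18.600 °C, τ = M c_p/UA = 1160·3.59/6.96 = 598.33 s.
Integrating: T(t) = T_ss + (T₀ − T_ss) e^(−t/τ).
T(451) = 18.600 + (69.600)·0.47059 = 51.353 °C.

51.4 °C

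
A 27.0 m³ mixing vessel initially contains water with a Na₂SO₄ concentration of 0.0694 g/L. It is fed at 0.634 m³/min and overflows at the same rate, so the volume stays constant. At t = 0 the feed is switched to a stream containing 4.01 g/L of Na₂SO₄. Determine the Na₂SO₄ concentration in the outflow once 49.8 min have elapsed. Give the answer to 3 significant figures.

Species balance on the tank: V dC/dt = Q(C_in − C).
Time constant τ = V/Q = 27.0/0.634 = 42.587 min.
Solution: C(t) = C_in + (C₀ − C_in) e^(−t/τ).
C(49.8) = 4.01 + (0.0694 − 4.01)·e^(−49.8/42.587) = 4.01 + (-3.9406)·0.31056 = 2.7862 g/L.

2.79 g/L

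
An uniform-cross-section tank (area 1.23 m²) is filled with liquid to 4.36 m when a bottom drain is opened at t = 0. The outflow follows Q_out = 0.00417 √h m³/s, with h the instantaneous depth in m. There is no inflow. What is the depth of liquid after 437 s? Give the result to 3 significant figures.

1.82 m

With no inflow, A dh/dt = −0.00417 √h.
Separate and integrate: 2(√h − √h₀) = −(0.00417/A) t.
√h = √4.36 − 0.00417·437/(2·1.23) = 2.0881 − 0.74077 = 1.3473.
h = 1.3473² = 1.8152 m.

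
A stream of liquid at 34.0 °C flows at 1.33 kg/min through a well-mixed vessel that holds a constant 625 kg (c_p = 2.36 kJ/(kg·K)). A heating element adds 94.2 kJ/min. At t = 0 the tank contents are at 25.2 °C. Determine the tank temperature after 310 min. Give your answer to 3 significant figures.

Energy balance: M c_p dT/dt = ṁ c_p (T_in − T) + 94.2.
Rearrange: dT/dt = (T_ss − T)/τ with τ = M/ṁ = 469.92 min and T_ss = T_in + Q̇/(ṁ c_p) = 64.011 °C.
Solution: T(t) = T_ss + (T₀ − T_ss) e^(−t/τ).
T(310) = 64.011 + (-38.811)·e^(−310/469.92) = 64.011 + (-38.811)·0.51702 = 43.945 °C.

43.9 °C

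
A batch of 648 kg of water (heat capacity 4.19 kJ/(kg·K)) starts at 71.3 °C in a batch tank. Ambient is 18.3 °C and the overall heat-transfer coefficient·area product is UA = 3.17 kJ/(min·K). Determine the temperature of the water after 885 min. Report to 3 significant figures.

Lumped-capacitance energy balance: M c_p dT/dt = UA(T_amb − T).
dT/dt = (T_ss − T)/τ with T_ss = T_amb = 18.300 °C, τ = M c_p/UA = 648·4.19/3.17 = 856.50 min.
Solution: T(t) = T_ss + (T₀ − T_ss) e^(−t/τ).
T(885) = 18.300 + (53.000)·0.35584 = 37.160 °C.

37.2 °C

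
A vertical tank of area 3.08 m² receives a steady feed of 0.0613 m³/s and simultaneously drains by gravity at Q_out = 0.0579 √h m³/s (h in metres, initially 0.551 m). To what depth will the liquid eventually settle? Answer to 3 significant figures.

1.12 m

Volume balance on the tank: A dh/dt = Q_in − 0.0579 √h. At steady state dh/dt = 0:
Q_in = 0.0579 √h_ss ⇒ √h_ss = 0.0613/0.0579 = 1.0587.
h_ss = 1.0587² = 1.1209 m. (Since h₀ = 0.551 m < h_ss, the level will rise toward this value.)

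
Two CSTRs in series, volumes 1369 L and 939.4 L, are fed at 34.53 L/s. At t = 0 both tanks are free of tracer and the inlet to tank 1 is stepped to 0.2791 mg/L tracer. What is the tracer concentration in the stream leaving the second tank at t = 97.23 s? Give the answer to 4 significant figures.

0.2197 mg/L

Time constants: τᵢ = Vᵢ/Q for each well-mixed tank.
τ₁ = 1369/34.53 = 39.6467 s; τ₂ = 939.4/34.53 = 27.2053 s.
Solving the cascade with C₁(0)=C₂(0)=0 gives C₂(t) = C_in[1 − (τ₁ e^(−t/τ₁) − τ₂ e^(−t/τ₂))/(τ₁ − τ₂)].
At t = 97.23: e^(−t/τ₁) = 0.0860857, e^(−t/τ₂) = 0.0280454.
C₂ = 0.2791·[1 − (39.6467·0.0860857 − 27.2053·0.0280454)/(12.4414)] = 0.2791·0.786998 = 0.219651 mg/L.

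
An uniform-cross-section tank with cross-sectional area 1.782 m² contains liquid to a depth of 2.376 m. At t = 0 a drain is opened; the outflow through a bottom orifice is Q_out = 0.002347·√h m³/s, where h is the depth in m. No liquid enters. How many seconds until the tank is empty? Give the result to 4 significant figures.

2341 s

With no inflow, A dh/dt = −0.002347 √h.
This is separable: 2 d(√h)/dt = −0.002347/A, so √h = √h₀ − (0.002347/(2A)) t.
Tank is empty when √h = 0: t_empty = 2A√h₀/0.002347.
t_empty = 2·1.782·√2.376/0.002347 = 3.56400·1.54143/0.002347 = 2340.71 s.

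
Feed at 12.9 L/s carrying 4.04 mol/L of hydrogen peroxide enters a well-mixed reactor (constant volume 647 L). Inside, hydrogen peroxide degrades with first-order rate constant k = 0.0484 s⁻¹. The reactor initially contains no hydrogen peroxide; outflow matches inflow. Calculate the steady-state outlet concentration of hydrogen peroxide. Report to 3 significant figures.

1.18 mol/L

Accumulation = in − out − consumed: V dC/dt = Q C_in − Q C − k V C.
Steady state (dC/dt = 0): C_ss = Q C_in/(Q + kV) = C_in/(1 + kV/Q).
C_ss = 12.9·4.04/(12.9 + 0.0484·647) = 52.116/44.215 = 1.1787 mol/L.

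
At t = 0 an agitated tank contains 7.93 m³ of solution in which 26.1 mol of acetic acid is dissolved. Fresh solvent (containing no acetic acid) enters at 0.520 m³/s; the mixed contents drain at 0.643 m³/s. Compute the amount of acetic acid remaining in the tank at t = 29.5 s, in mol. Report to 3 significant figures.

Let m(t) be the amount of acetic acid. Volume: V(t) = V₀ + (Q_in − Q_out) t = 7.93 − 0.12300 t; V(29.5) = 4.3015 m³.
Solute balance: dm/dt = 0 − Q_out C = −Q_out m/V(t).
dm/m = −Q_out dt/(V₀ − 0.12300 t); integrating gives ln(m/m₀) = −(Q_out/(Q_in−Q_out)) ln(V/V₀).
m = m₀ (V₀/V)^(Q_out/(Q_in−Q_out)) = 26.1 × (7.93/4.3015)^(-5.2276) = 1.0664 mol.

1.07 mol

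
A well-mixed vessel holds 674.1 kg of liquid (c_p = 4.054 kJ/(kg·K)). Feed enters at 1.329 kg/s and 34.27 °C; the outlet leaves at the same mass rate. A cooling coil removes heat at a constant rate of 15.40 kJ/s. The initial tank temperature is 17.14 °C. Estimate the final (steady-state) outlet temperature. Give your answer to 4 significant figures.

Heat balance on the well-mixed liquid: M c_p dT/dt = ṁ c_p (T_in − T) − 15.40.
At steady state dT/dt = 0 ⇒ T_ss = T_in − Q̇/(ṁ c_p) = 34.27 − 15.40/(1.329·4.054) = 31.4117 °C.

31.41 °C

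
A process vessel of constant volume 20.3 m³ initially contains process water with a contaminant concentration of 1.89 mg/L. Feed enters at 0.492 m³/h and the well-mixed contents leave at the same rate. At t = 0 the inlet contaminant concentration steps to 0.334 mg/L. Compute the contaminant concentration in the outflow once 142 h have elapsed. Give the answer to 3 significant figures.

Accumulation = in − out for the solute gives V dC/dt = Q(C_in − C).
So dC/dt = (C_in − C)/τ with τ = V/Q = 20.3/0.492 = 41.260 h.
Integrating: C(t) = C_in + (C₀ − C_in) e^(−t/τ).
C(142) = 0.334 + (1.89 − 0.334)·e^(−142/41.260) = 0.334 + (1.5560)·0.032014 = 0.38381 mg/L.

0.384 mg/L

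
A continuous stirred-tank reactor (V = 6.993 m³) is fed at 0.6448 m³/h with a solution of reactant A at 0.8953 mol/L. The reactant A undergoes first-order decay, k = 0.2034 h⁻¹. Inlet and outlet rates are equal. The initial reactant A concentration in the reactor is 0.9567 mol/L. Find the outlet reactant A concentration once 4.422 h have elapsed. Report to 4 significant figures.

Species balance: V dC/dt = Q C_in − Q C − k V C.
dC/dt = (Q/V) C_in − (Q/V + k) C; effective rate a = Q/V + k = 0.0922065 + 0.2034 = 0.295606 h⁻¹.
C_ss = Q C_in/(Q + kV) = 0.279265 mol/L; C(t) = C_ss + (C₀ − C_ss) e^(−a t).
C(4.422) = 0.279265 + (0.677435)·e^(−0.295606·4.422) = 0.279265 + (0.677435)·0.270584 = 0.462568 mol/L.

0.4626 mol/L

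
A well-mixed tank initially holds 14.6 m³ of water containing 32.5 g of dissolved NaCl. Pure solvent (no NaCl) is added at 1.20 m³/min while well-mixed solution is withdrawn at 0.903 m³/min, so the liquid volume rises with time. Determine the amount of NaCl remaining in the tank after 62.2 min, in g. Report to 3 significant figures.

2.70 g

Let m(t) be the amount of NaCl. Volume: V(t) = V₀ + (Q_in − Q_out) t = 14.6 + 0.29700 t; V(62.2) = 33.073 m³.
Solute balance: dm/dt = 0 − Q_out C = −Q_out m/V(t).
Separate: dm/m = −Q_out dt/V(t) ⇒ ln(m/m₀) = −(Q_out/(Q_in−Q_out)) ln(V/V₀).
m = m₀ (V₀/V)^(Q_out/(Q_in−Q_out)) = 32.5 × (14.6/33.073)^(3.0404) = 2.7049 g.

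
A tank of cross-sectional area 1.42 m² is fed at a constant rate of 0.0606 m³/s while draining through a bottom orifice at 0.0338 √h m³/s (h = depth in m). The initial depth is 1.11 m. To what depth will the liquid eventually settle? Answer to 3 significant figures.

3.21 m

Level balance: A dh/dt = 0.0606 − 0.0338 √h. Setting dh/dt = 0:
Q_in = 0.0338 √h_ss ⇒ √h_ss = 0.0606/0.0338 = 1.7929.
h_ss = 1.7929² = 3.2145 m. (Since h₀ = 1.11 m < h_ss, the level will rise toward this value.)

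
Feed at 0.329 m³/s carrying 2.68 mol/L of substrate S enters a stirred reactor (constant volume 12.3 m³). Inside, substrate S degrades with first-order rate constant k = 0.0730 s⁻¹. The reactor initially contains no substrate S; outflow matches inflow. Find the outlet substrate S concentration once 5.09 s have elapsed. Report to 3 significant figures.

0.286 mol/L

V dC/dt = Q(C_in − C) − k V C.
This is linear with rate a = Q/V + k = 0.099748 s⁻¹.
C_ss = Q C_in/(Q + kV) = 0.71866 mol/L; C(t) = C_ss + (C₀ − C_ss) e^(−a t).
C(5.09) = 0.71866 + (-0.71866)·e^(−0.099748·5.09) = 0.71866 + (-0.71866)·0.60187 = 0.28612 mol/L.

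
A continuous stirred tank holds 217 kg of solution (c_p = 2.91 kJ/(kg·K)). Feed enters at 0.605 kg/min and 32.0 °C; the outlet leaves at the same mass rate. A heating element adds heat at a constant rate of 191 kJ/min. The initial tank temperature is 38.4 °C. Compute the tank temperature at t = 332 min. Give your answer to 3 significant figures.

100 °C

M c_p dT/dt = ṁ c_p (T_in − T) + Q̇.
Rearrange: dT/dt = (T_ss − T)/τ with τ = M/ṁ = 358.68 min and T_ss = T_in + Q̇/(ṁ c_p) = 140.49 °C.
This is linear first-order; T(t) = T_ss + (T₀ − T_ss) e^(−t/τ).
T(332) = 140.49 + (-102.09)·e^(−332/358.68) = 140.49 + (-102.09)·0.39628 = 100.03 °C.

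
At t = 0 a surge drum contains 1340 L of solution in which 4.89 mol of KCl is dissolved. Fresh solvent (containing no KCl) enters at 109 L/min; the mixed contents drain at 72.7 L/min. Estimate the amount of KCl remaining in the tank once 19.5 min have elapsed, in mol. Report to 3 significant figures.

Total volume: dV/dt = Q_in − Q_out = 36.300 L/min, so V(t) = 1340 + 36.300 t and V(19.5) = 2047.8 L.
Species balance (pure solvent in): dm/dt = −Q_out · m/V(t).
dm/m = −Q_out dt/(V₀ + 36.300 t); integrating gives ln(m/m₀) = −(Q_out/(Q_in−Q_out)) ln(V/V₀).
m = m₀ (V₀/V)^(Q_out/(Q_in−Q_out)) = 4.89 × (1340/2047.8)^(2.0028) = 2.0913 mol.

2.09 mol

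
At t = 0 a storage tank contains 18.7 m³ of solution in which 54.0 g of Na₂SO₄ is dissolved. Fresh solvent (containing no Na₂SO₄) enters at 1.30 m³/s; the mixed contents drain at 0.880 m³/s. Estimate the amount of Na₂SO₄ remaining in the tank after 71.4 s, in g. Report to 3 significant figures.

Let m(t) be the amount of Na₂SO₄. Volume: V(t) = V₀ + (Q_in − Q_out) t = 18.7 + 0.42000 t; V(71.4) = 48.688 m³.
Solute balance: dm/dt = 0 − Q_out C = −Q_out m/V(t).
Separate: dm/m = −Q_out dt/V(t) ⇒ ln(m/m₀) = −(Q_out/(Q_in−Q_out)) ln(V/V₀).
m = m₀ (V₀/V)^(Q_out/(Q_in−Q_out)) = 54.0 × (18.7/48.688)^(2.0952) = 7.2720 g.

7.27 g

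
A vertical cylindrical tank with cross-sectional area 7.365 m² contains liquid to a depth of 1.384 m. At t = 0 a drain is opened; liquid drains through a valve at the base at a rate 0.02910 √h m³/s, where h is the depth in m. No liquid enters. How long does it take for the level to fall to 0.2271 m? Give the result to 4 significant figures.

354.3 s

Mass balance (ρ constant): A dh/dt = −0.02910 √h.
Separate and integrate: 2(√h − √h₀) = −(0.02910/A) t.
t = 2A(√h₀ − √h)/0.02910 = 2·7.365·(√1.384 − √0.2271)/0.02910
  = 14.7300 × (1.17644 − 0.476550) / 0.02910 = 354.272 s.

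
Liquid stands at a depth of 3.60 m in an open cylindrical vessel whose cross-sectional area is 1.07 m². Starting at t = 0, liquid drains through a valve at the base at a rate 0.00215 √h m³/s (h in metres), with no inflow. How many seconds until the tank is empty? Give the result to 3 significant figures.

1890 s

A dh/dt = −Q_out = −0.00215 √h.
This is separable: 2 d(√h)/dt = −0.00215/A, so √h = √h₀ − (0.00215/(2A)) t.
Set h = 0: 2√h₀ = (0.00215/A) t_empty ⇒ t_empty = 2A√h₀/0.00215.
t_empty = 2·1.07·√3.60/0.00215 = 2.1400·1.8974/0.00215 = 1888.5 s.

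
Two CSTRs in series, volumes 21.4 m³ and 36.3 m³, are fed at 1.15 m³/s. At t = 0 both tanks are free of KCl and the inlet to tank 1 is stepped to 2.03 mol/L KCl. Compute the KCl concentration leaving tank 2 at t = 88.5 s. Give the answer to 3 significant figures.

Time constants: τᵢ = Vᵢ/Q for each well-mixed tank.
τ₁ = 21.4/1.15 = 18.609 s; τ₂ = 36.3/1.15 = 31.565 s.
Solving the cascade with C₁(0)=C₂(0)=0 gives C₂(t) = C_in[1 − (τ₁ e^(−t/τ₁) − τ₂ e^(−t/τ₂))/(τ₁ − τ₂)].
At t = 88.5: e^(−t/τ₁) = 0.0086013, e^(−t/τ₂) = 0.060584.
C₂ = 2.03·[1 − (18.609·0.0086013 − 31.565·0.060584)/(-12.957)] = 2.03·0.86476 = 1.7555 mol/L.

1.76 mol/L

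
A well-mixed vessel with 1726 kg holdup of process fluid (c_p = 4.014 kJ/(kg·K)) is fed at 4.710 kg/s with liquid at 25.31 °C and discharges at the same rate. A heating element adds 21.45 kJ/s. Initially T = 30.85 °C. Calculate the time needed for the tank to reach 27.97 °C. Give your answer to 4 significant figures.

M c_p dT/dt = ṁ c_p (T_in − T) + Q̇.
τ = M/ṁ = 366.454 s; T_ss = T_in + Q̇/(ṁ c_p) = 26.4446 °C.
T(t) = T_ss + (T₀ − T_ss) e^(−t/τ). Set T = 27.97:
e^(−t/τ) = (27.97 − 26.4446)/(30.85 − 26.4446) = 0.346262
t = −366.454 · ln(0.346262) = 388.646 s.

388.6 s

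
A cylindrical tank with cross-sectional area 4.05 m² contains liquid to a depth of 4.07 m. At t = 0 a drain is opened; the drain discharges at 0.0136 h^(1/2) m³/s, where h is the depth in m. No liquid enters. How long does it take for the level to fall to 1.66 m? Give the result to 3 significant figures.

434 s

A dh/dt = −Q_out = −0.0136 √h.
This is separable: 2 d(√h)/dt = −0.0136/A, so √h = √h₀ − (0.0136/(2A)) t.
t = 2A(√h₀ − √h)/0.0136 = 2·4.05·(√4.07 − √1.66)/0.0136
  = 8.1000 × (2.0174 − 1.2884) / 0.0136 = 434.19 s.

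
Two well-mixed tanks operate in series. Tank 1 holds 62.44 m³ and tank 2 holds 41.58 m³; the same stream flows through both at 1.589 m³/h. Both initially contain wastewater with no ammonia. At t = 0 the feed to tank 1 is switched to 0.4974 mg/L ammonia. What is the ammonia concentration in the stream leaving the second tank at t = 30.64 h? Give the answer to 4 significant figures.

Species balance on tank i: dCᵢ/dt = (Cᵢ₋₁ − Cᵢ)/τᵢ with τᵢ = Vᵢ/Q.
τ₁ = 62.44/1.589 = 39.2952 h; τ₂ = 41.58/1.589 = 26.1674 h.
Solving the cascade with C₁(0)=C₂(0)=0 gives C₂(t) = C_in[1 − (τ₁ e^(−t/τ₁) − τ₂ e^(−t/τ₂))/(τ₁ − τ₂)].
At t = 30.64: e^(−t/τ₁) = 0.458525, e^(−t/τ₂) = 0.310081.
C₂ = 0.4974·[1 − (39.2952·0.458525 − 26.1674·0.310081)/(13.1278)] = 0.4974·0.245582 = 0.122152 mg/L.

0.1222 mg/L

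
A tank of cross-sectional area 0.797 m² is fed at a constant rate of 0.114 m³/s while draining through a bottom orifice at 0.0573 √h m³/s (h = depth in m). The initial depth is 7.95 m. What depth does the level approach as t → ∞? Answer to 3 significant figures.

3.96 m

A dh/dt = Q_in − 0.0573 √h. Steady state requires inflow = outflow:
Q_in = 0.0573 √h_ss ⇒ √h_ss = 0.114/0.0573 = 1.9895.
h_ss = 1.9895² = 3.9582 m. (Since h₀ = 7.95 m > h_ss, the level will fall toward this value.)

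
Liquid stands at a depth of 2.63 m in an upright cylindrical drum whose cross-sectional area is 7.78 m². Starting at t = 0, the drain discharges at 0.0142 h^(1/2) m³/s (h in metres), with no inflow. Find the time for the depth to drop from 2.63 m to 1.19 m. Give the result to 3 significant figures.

582 s

With no inflow, A dh/dt = −0.0142 √h.
Separate and integrate: 2(√h − √h₀) = −(0.0142/A) t.
t = 2A(√h₀ − √h)/0.0142 = 2·7.78·(√2.63 − √1.19)/0.0142
  = 15.560 × (1.6217 − 1.0909) / 0.0142 = 581.70 s.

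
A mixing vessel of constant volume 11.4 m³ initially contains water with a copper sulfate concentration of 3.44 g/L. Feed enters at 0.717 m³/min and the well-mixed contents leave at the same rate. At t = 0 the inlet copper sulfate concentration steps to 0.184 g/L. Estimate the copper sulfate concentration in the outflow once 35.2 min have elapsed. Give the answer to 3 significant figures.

Unsteady species balance (constant V, well mixed): V dC/dt = Q(C_in − C).
So dC/dt = (C_in − C)/τ with τ = V/Q = 11.4/0.717 = 15.900 min.
Solution: C(t) = C_in + (C₀ − C_in) e^(−t/τ).
C(35.2) = 0.184 + (3.44 − 0.184)·e^(−35.2/15.900) = 0.184 + (3.2560)·0.10927 = 0.53980 g/L.

0.540 g/L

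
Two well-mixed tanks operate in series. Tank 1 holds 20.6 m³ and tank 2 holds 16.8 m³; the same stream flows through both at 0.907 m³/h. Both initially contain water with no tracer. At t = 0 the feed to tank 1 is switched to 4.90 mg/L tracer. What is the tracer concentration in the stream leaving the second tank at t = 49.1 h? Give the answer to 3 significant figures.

3.37 mg/L

Each tank obeys Vᵢ dCᵢ/dt = Q(Cᵢ₋₁ − Cᵢ), so τᵢ = Vᵢ/Q.
τ₁ = 20.6/0.907 = 22.712 h; τ₂ = 16.8/0.907 = 18.523 h.
Solving the cascade with C₁(0)=C₂(0)=0 gives C₂(t) = C_in[1 − (τ₁ e^(−t/τ₁) − τ₂ e^(−t/τ₂))/(τ₁ − τ₂)].
At t = 49.1: e^(−t/τ₁) = 0.11511, e^(−t/τ₂) = 0.070594.
C₂ = 4.90·[1 − (22.712·0.11511 − 18.523·0.070594)/(4.1896)] = 4.90·0.68806 = 3.3715 mg/L.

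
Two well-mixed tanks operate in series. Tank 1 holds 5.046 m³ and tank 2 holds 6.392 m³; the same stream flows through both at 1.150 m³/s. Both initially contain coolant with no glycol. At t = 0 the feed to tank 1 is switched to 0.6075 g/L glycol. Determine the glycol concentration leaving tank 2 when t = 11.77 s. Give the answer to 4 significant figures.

Each tank obeys Vᵢ dCᵢ/dt = Q(Cᵢ₋₁ − Cᵢ), so τᵢ = Vᵢ/Q.
τ₁ = 5.046/1.150 = 4.38783 s; τ₂ = 6.392/1.150 = 5.55826 s.
Tank 1: C₁ = C_in(1 − e^(−t/τ₁)). Tank 2 (τ₁ ≠ τ₂): C₂ = C_in[1 − (τ₁ e^(−t/τ₁) − τ₂ e^(−t/τ₂))/(τ₁ − τ₂)].
At t = 11.77: e^(−t/τ₁) = 0.0683973, e^(−t/τ₂) = 0.120324.
C₂ = 0.6075·[1 − (4.38783·0.0683973 − 5.55826·0.120324)/(-1.17043)] = 0.6075·0.685010 = 0.416143 g/L.

0.4161 g/L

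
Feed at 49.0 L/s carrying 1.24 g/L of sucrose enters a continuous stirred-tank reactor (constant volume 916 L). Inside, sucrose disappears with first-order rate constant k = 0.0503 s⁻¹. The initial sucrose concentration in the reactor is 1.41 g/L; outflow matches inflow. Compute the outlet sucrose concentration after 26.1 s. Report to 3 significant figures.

Accumulation = in − out − consumed: V dC/dt = Q C_in − Q C − k V C.
dC/dt = (Q/V) C_in − (Q/V + k) C; effective rate a = Q/V + k = 0.053493 + 0.0503 = 0.10379 s⁻¹.
C_ss = Q C_in/(Q + kV) = 0.63908 g/L; C(t) = C_ss + (C₀ − C_ss) e^(−a t).
C(26.1) = 0.63908 + (0.77092)·e^(−0.10379·26.1) = 0.63908 + (0.77092)·0.066603 = 0.69042 g/L.

0.690 g/L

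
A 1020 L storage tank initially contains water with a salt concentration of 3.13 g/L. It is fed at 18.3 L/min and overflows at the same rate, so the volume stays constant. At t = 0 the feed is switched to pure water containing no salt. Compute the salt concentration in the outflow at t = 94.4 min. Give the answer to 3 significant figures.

0.575 g/L

Unsteady species balance (constant V, well mixed): V dC/dt = Q(C_in − C).
So dC/dt = (C_in − C)/τ with τ = V/Q = 1020/18.3 = 55.738 min.
This is linear first-order; C(t) = C_in + (C₀ − C_in) e^(−t/τ).
C(94.4) = 0 + (3.13 − 0)·e^(−94.4/55.738) = 0 + (3.1300)·0.18385 = 0.57544 g/L.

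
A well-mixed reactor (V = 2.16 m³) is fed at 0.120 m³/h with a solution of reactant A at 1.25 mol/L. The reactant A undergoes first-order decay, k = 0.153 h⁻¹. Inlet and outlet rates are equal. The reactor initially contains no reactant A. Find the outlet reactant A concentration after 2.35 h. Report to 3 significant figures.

0.129 mol/L

V dC/dt = Q(C_in − C) − k V C.
dC/dt = (Q/V) C_in − (Q/V + k) C; effective rate a = Q/V + k = 0.055556 + 0.153 = 0.20856 h⁻¹.
C_ss = Q C_in/(Q + kV) = 0.33298 mol/L; C(t) = C_ss + (C₀ − C_ss) e^(−a t).
C(2.35) = 0.33298 + (-0.33298)·e^(−0.20856·2.35) = 0.33298 + (-0.33298)·0.61256 = 0.12901 mol/L.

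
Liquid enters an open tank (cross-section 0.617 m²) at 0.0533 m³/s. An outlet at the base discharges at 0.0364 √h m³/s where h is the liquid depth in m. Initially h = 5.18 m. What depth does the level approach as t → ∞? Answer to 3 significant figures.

Mass balance (ρ constant): A dh/dt = Q_in − 0.0364 √h. At steady state dh/dt = 0:
Q_in = 0.0364 √h_ss ⇒ √h_ss = 0.0533/0.0364 = 1.4643.
h_ss = 1.4643² = 2.1441 m. (Since h₀ = 5.18 m > h_ss, the level will fall toward this value.)

2.14 m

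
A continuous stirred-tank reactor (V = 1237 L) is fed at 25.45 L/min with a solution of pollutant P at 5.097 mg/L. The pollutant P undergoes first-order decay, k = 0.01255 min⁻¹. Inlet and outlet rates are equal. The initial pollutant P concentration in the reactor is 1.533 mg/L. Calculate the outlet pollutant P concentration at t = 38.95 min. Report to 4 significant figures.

V dC/dt = Q(C_in − C) − k V C.
dC/dt = (Q/V) C_in − (Q/V + k) C; effective rate a = Q/V + k = 0.0205740 + 0.01255 = 0.0331240 min⁻¹.
C_ss = Q C_in/(Q + kV) = 3.16585 mg/L; C(t) = C_ss + (C₀ − C_ss) e^(−a t).
C(38.95) = 3.16585 + (-1.63285)·e^(−0.0331240·38.95) = 3.16585 + (-1.63285)·0.275222 = 2.71645 mg/L.

2.716 mg/L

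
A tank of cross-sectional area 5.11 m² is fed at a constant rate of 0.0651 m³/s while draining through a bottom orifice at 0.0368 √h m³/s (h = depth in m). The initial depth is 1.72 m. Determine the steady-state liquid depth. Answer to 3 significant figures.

A dh/dt = Q_in − 0.0368 √h. Steady state requires inflow = outflow:
Q_in = 0.0368 √h_ss ⇒ √h_ss = 0.0651/0.0368 = 1.7690.
h_ss = 1.7690² = 3.1294 m. (Since h₀ = 1.72 m < h_ss, the level will rise toward this value.)

3.13 m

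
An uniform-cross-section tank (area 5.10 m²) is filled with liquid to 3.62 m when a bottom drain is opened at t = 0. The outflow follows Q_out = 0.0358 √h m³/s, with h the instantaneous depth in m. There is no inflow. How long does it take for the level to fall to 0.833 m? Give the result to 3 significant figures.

With no inflow, A dh/dt = −0.0358 √h.
∫ h^(−1/2) dh = −(0.0358/A) ∫ dt, giving 2√h = 2√h₀ − (0.0358/A) t.
t = 2A(√h₀ − √h)/0.0358 = 2·5.10·(√3.62 − √0.833)/0.0358
  = 10.200 × (1.9026 − 0.91269) / 0.0358 = 282.05 s.

282 s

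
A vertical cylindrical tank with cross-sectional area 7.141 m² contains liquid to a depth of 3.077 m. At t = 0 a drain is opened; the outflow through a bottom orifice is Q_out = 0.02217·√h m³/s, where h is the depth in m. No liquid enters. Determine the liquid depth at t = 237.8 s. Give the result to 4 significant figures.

1.918 m

Accumulation of liquid (constant cross-section A): A dh/dt = −0.02217 √h.
This is separable: 2 d(√h)/dt = −0.02217/A, so √h = √h₀ − (0.02217/(2A)) t.
√h = √3.077 − 0.02217·237.8/(2·7.141) = 1.75414 − 0.369138 = 1.38500.
h = 1.38500² = 1.91823 m.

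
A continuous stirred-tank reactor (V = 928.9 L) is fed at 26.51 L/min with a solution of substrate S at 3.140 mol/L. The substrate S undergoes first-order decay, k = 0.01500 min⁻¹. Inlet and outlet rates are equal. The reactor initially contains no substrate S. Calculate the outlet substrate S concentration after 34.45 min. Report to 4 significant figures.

1.599 mol/L

Accumulation = in − out − consumed: V dC/dt = Q C_in − Q C − k V C.
dC/dt = (Q/V) C_in − (Q/V + k) C; effective rate a = Q/V + k = 0.0285391 + 0.01500 = 0.0435391 min⁻¹.
C_ss = Q C_in/(Q + kV) = 2.05821 mol/L; C(t) = C_ss + (C₀ − C_ss) e^(−a t).
C(34.45) = 2.05821 + (-2.05821)·e^(−0.0435391·34.45) = 2.05821 + (-2.05821)·0.223147 = 1.59893 mol/L.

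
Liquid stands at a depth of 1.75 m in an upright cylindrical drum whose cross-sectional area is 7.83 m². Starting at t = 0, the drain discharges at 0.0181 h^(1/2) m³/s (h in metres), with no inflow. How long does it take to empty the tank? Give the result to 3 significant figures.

With no inflow, A dh/dt = −0.0181 √h.
This is separable: 2 d(√h)/dt = −0.0181/A, so √h = √h₀ − (0.0181/(2A)) t.
Set h = 0: 2√h₀ = (0.0181/A) t_empty ⇒ t_empty = 2A√h₀/0.0181.
t_empty = 2·7.83·√1.75/0.0181 = 15.660·1.3229/0.0181 = 1144.5 s.

1140 s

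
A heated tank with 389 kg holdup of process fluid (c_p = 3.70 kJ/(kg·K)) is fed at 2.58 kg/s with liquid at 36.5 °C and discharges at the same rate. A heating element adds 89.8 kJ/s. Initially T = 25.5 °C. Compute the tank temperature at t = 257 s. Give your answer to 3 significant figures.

First-law balance (no shaft work): M c_p dT/dt = ṁ c_p (T_in − T) + 89.8.
Rearrange: dT/dt = (T_ss − T)/τ with τ = M/ṁ = 150.78 s and T_ss = T_in + Q̇/(ṁ c_p) = 45.907 °C.
Solution: T(t) = T_ss + (T₀ − T_ss) e^(−t/τ).
T(257) = 45.907 + (-20.407)·e^(−257/150.78) = 45.907 + (-20.407)·0.18186 = 42.196 °C.

42.2 °C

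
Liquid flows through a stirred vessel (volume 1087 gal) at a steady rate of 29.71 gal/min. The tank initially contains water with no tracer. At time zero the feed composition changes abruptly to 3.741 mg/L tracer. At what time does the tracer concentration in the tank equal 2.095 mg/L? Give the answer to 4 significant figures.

Species balance on the tank: V dC/dt = Q(C_in − C), so τ = V/Q = 36.5870 min.
C(t) = C_in + (C₀ − C_in) e^(−t/τ). Set C = 2.095 and solve for t:
e^(−t/τ) = (C − C_in)/(C₀ − C_in) = (2.095 − 3.741)/(0 − 3.741) = 0.439989
t = −τ ln(…) = 36.5870 × 0.821005 = 30.0381 min.

30.04 min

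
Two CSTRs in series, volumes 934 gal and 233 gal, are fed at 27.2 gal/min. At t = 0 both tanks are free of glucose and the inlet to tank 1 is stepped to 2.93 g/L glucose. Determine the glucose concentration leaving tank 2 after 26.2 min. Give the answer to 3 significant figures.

Species balance on tank i: dCᵢ/dt = (Cᵢ₋₁ − Cᵢ)/τᵢ with τᵢ = Vᵢ/Q.
τ₁ = 934/27.2 = 34.338 min; τ₂ = 233/27.2 = 8.5662 min.
Solving the cascade with C₁(0)=C₂(0)=0 gives C₂(t) = C_in[1 − (τ₁ e^(−t/τ₁) − τ₂ e^(−t/τ₂))/(τ₁ − τ₂)].
At t = 26.2: e^(−t/τ₁) = 0.46627, e^(−t/τ₂) = 0.046956.
C₂ = 2.93·[1 − (34.338·0.46627 − 8.5662·0.046956)/(25.772)] = 2.93·0.39436 = 1.1555 g/L.

1.16 g/L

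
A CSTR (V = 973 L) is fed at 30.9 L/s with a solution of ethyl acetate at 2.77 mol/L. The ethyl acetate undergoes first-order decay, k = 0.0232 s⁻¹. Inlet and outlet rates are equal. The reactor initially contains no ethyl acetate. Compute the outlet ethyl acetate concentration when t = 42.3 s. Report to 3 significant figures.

V dC/dt = Q(C_in − C) − k V C.
dC/dt = (Q/V) C_in − (Q/V + k) C; effective rate a = Q/V + k = 0.031757 + 0.0232 = 0.054957 s⁻¹.
C_ss = Q C_in/(Q + kV) = 1.6007 mol/L; C(t) = C_ss + (C₀ − C_ss) e^(−a t).
C(42.3) = 1.6007 + (-1.6007)·e^(−0.054957·42.3) = 1.6007 + (-1.6007)·0.097813 = 1.4441 mol/L.

1.44 mol/L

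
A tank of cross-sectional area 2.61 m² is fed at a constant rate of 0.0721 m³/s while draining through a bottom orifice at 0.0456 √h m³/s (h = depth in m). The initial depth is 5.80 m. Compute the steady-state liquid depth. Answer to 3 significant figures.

A dh/dt = Q_in − 0.0456 √h. Steady state requires inflow = outflow:
Q_in = 0.0456 √h_ss ⇒ √h_ss = 0.0721/0.0456 = 1.5811.
h_ss = 1.5811² = 2.5000 m. (Since h₀ = 5.80 m > h_ss, the level will fall toward this value.)

2.50 m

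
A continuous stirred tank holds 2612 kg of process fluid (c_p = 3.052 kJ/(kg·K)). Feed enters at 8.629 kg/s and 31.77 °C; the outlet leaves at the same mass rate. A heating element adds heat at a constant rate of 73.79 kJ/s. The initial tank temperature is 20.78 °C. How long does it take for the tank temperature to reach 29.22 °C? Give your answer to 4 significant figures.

M c_p dT/dt = ṁ c_p (T_in − T) + Q̇.
τ = M/ṁ = 302.700 s; T_ss = T_in + Q̇/(ṁ c_p) = 34.5719 °C.
T(t) = T_ss + (T₀ − T_ss) e^(−t/τ). Set T = 29.22:
e^(−t/τ) = (29.22 − 34.5719)/(20.78 − 34.5719) = 0.388047
t = −302.700 · ln(0.388047) = 286.545 s.

286.5 s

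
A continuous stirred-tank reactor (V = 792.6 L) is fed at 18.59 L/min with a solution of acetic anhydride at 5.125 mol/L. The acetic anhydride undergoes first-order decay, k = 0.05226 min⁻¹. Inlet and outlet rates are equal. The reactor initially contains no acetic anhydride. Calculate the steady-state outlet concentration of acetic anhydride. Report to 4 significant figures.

Species balance: V dC/dt = Q C_in − Q C − k V C.
At steady state: 0 = Q C_in − (Q + kV) C_ss, so C_ss = Q C_in/(Q + kV).
C_ss = 18.59·5.125/(18.59 + 0.05226·792.6) = 95.2737/60.0113 = 1.58760 mol/L.

1.588 mol/L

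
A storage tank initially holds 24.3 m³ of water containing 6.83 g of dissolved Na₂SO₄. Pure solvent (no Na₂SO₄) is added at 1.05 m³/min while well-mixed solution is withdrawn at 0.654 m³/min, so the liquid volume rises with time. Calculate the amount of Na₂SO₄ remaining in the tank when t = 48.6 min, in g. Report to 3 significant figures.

Total volume: dV/dt = Q_in − Q_out = 0.39600 m³/min, so V(t) = 24.3 + 0.39600 t and V(48.6) = 43.546 m³.
No Na₂SO₄ enters, so dm/dt = −Q_out · (m/V).
dm/m = −Q_out dt/(V₀ + 0.39600 t); integrating gives ln(m/m₀) = −(Q_out/(Q_in−Q_out)) ln(V/V₀).
m = m₀ (V₀/V)^(Q_out/(Q_in−Q_out)) = 6.83 × (24.3/43.546)^(1.6515) = 2.6063 g.

2.61 g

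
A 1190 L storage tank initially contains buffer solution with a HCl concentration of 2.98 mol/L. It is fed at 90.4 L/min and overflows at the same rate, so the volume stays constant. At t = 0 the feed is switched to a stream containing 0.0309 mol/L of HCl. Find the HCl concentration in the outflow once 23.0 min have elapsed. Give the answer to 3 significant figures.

Transient balance on the dissolved component: V dC/dt = Q(C_in − C).
So dC/dt = (C_in − C)/τ with τ = V/Q = 1190/90.4 = 13.164 min.
C approaches C_in exponentially: C(t) = C_in + (C₀ − C_in) e^(−t/τ).
C(23.0) = 0.0309 + (2.98 − 0.0309)·e^(−23.0/13.164) = 0.0309 + (2.9491)·0.17426 = 0.54480 mol/L.

0.545 mol/L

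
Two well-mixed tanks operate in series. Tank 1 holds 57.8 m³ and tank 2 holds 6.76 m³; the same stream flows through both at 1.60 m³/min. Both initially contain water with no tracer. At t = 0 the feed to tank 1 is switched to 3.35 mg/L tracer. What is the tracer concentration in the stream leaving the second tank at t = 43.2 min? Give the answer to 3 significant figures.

2.20 mg/L

Each tank obeys Vᵢ dCᵢ/dt = Q(Cᵢ₋₁ − Cᵢ), so τᵢ = Vᵢ/Q.
τ₁ = 57.8/1.60 = 36.125 min; τ₂ = 6.76/1.60 = 4.2250 min.
Tank 1: C₁ = C_in(1 − e^(−t/τ₁)). Tank 2 (τ₁ ≠ τ₂): C₂ = C_in[1 − (τ₁ e^(−t/τ₁) − τ₂ e^(−t/τ₂))/(τ₁ − τ₂)].
At t = 43.2: e^(−t/τ₁) = 0.30245, e^(−t/τ₂) = 3.6258e-05.
C₂ = 3.35·[1 − (36.125·0.30245 − 4.2250·3.6258e-05)/(31.900)] = 3.35·0.65750 = 2.2026 mg/L.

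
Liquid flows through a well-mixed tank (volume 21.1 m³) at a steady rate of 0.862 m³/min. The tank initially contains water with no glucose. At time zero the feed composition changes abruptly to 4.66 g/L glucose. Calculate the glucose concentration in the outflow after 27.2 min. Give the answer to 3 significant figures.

Accumulation = in − out for the solute gives V dC/dt = Q(C_in − C).
Rewrite as dC/dt + C/τ = C_in/τ, τ = V/Q = 24.478 min.
C approaches C_in exponentially: C(t) = C_in + (C₀ − C_in) e^(−t/τ).
C(27.2) = 4.66 + (0 − 4.66)·e^(−27.2/24.478) = 4.66 + (-4.6600)·0.32916 = 3.1261 g/L.

3.13 g/L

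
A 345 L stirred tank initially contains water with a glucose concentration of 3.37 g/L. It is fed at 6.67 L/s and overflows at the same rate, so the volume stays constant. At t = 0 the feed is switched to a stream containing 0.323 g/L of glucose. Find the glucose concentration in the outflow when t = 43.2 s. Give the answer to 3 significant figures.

Unsteady species balance (constant V, well mixed): V dC/dt = Q(C_in − C).
So dC/dt = (C_in − C)/τ with τ = V/Q = 345/6.67 = 51.724 s.
Solution: C(t) = C_in + (C₀ − C_in) e^(−t/τ).
C(43.2) = 0.323 + (3.37 − 0.323)·e^(−43.2/51.724) = 0.323 + (3.0470)·0.43379 = 1.6448 g/L.

1.64 g/L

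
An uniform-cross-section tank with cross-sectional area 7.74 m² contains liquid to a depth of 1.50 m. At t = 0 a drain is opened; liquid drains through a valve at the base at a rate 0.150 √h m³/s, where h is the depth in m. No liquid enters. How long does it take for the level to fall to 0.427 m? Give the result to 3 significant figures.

A dh/dt = −Q_out = −0.150 √h.
∫ h^(−1/2) dh = −(0.150/A) ∫ dt, giving 2√h = 2√h₀ − (0.150/A) t.
t = 2A(√h₀ − √h)/0.150 = 2·7.74·(√1.50 − √0.427)/0.150
  = 15.480 × (1.2247 − 0.65345) / 0.150 = 58.957 s.

59.0 s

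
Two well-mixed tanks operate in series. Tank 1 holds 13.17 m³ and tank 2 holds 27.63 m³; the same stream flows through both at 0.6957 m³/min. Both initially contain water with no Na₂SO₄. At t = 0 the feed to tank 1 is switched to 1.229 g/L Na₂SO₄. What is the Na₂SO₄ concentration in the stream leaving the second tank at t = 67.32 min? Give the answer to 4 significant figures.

0.8298 g/L

Time constants: τᵢ = Vᵢ/Q for each well-mixed tank.
τ₁ = 13.17/0.6957 = 18.9306 min; τ₂ = 27.63/0.6957 = 39.7154 min.
Solving the cascade with C₁(0)=C₂(0)=0 gives C₂(t) = C_in[1 − (τ₁ e^(−t/τ₁) − τ₂ e^(−t/τ₂))/(τ₁ − τ₂)].
At t = 67.32: e^(−t/τ₁) = 0.0285485, e^(−t/τ₂) = 0.183588.
C₂ = 1.229·[1 − (18.9306·0.0285485 − 39.7154·0.183588)/(-20.7848)] = 1.229·0.675204 = 0.829825 g/L.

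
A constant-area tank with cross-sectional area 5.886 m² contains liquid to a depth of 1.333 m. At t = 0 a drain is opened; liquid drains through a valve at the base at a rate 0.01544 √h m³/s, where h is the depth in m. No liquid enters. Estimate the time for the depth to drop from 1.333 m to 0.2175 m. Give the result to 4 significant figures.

524.7 s

Unsteady balance on liquid volume: A dh/dt = −0.01544 √h.
∫ h^(−1/2) dh = −(0.01544/A) ∫ dt, giving 2√h = 2√h₀ − (0.01544/A) t.
t = 2A(√h₀ − √h)/0.01544 = 2·5.886·(√1.333 − √0.2175)/0.01544
  = 11.7720 × (1.15456 − 0.466369) / 0.01544 = 524.698 s.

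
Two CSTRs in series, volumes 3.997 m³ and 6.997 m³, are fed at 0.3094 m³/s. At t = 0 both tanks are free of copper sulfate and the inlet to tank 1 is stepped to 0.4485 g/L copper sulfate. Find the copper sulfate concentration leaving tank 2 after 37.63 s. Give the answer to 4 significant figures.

0.2828 g/L

Each tank obeys Vᵢ dCᵢ/dt = Q(Cᵢ₋₁ − Cᵢ), so τᵢ = Vᵢ/Q.
τ₁ = 3.997/0.3094 = 12.9186 s; τ₂ = 6.997/0.3094 = 22.6147 s.
Tank 1: C₁ = C_in(1 − e^(−t/τ₁)). Tank 2 (τ₁ ≠ τ₂): C₂ = C_in[1 − (τ₁ e^(−t/τ₁) − τ₂ e^(−t/τ₂))/(τ₁ − τ₂)].
At t = 37.63: e^(−t/τ₁) = 0.0543199, e^(−t/τ₂) = 0.189388.
C₂ = 0.4485·[1 − (12.9186·0.0543199 − 22.6147·0.189388)/(-9.69619)] = 0.4485·0.630657 = 0.282850 g/L.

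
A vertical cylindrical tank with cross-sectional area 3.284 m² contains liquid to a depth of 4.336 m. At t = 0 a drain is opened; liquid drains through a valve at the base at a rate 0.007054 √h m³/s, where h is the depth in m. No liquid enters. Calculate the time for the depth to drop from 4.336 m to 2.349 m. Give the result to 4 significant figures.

A dh/dt = −Q_out = −0.007054 √h.
∫ h^(−1/2) dh = −(0.007054/A) ∫ dt, giving 2√h = 2√h₀ − (0.007054/A) t.
t = 2A(√h₀ − √h)/0.007054 = 2·3.284·(√4.336 − √2.349)/0.007054
  = 6.56800 × (2.08231 − 1.53264) / 0.007054 = 511.792 s.

511.8 s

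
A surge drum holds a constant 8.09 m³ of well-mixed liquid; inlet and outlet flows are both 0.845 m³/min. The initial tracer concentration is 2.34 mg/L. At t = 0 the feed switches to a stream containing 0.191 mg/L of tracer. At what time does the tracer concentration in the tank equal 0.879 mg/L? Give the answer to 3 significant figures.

10.9 min

Species balance: V dC/dt = Q(C_in − C) ⇒ τ = V/Q = 9.5740 min.
C(t) = C_in + (C₀ − C_in) e^(−t/τ). Set C = 0.879 and solve for t:
e^(−t/τ) = (C − C_in)/(C₀ − C_in) = (0.879 − 0.191)/(2.34 − 0.191) = 0.32015
t = −τ ln(…) = 9.5740 × 1.1390 = 10.904 min.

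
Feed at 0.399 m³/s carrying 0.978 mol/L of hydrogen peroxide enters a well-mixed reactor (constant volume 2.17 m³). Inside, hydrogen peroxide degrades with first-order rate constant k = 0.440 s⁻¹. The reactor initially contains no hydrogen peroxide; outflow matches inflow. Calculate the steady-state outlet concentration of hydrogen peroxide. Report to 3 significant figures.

Accumulation = in − out − consumed: V dC/dt = Q C_in − Q C − k V C.
At steady state: 0 = Q C_in − (Q + kV) C_ss, so C_ss = Q C_in/(Q + kV).
C_ss = 0.399·0.978/(0.399 + 0.440·2.17) = 0.39022/1.3538 = 0.28824 mol/L.

0.288 mol/L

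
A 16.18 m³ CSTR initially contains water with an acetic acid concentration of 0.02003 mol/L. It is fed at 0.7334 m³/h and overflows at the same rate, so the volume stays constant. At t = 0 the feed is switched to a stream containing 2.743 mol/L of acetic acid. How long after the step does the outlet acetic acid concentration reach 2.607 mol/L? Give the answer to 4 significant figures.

Species balance: V dC/dt = Q(C_in − C) ⇒ τ = V/Q = 22.0616 h.
C(t) = C_in + (C₀ − C_in) e^(−t/τ). Set C = 2.607 and solve for t:
e^(−t/τ) = (C − C_in)/(C₀ − C_in) = (2.607 − 2.743)/(0.02003 − 2.743) = 0.0499455
t = −τ ln(…) = 22.0616 × 2.99682 = 66.1148 h.

66.11 h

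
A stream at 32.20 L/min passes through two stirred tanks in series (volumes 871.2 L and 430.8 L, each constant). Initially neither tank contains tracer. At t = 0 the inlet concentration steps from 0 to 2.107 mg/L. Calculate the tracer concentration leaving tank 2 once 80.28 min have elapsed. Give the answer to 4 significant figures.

Time constants: τᵢ = Vᵢ/Q for each well-mixed tank.
τ₁ = 871.2/32.20 = 27.0559 min; τ₂ = 430.8/32.20 = 13.3789 min.
Solving the cascade with C₁(0)=C₂(0)=0 gives C₂(t) = C_in[1 − (τ₁ e^(−t/τ₁) − τ₂ e^(−t/τ₂))/(τ₁ − τ₂)].
At t = 80.28: e^(−t/τ₁) = 0.0514477, e^(−t/τ₂) = 0.00247751.
C₂ = 2.107·[1 − (27.0559·0.0514477 − 13.3789·0.00247751)/(13.6770)] = 2.107·0.900650 = 1.89767 mg/L.

1.898 mg/L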